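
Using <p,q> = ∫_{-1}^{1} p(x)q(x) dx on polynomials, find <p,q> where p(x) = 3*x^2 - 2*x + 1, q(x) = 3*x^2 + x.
<p,q> = 64/15

Expand the product: p(x)·q(x) = 9*x^4 - 3*x^3 + x^2 + x.
∫_{-1}^{1} of each monomial x^k gives [2/(k+1) if k even, 0 if k odd]. Integrating term-by-term (or equivalently evaluating the antiderivative F(x) = 9*x^5/5 - 3*x^4/4 + x^3/3 + x^2/2 at the endpoints):
  F(1) − F(−1) = 113/60 − (-143/60) = 64/15.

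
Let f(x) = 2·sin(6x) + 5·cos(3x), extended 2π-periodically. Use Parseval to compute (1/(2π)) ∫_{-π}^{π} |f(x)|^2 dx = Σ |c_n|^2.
Σ |c_n|^2 = 29/2

Expand |f|^2 and use orthogonality of {sin(nx), cos(mx)} on [-π, π]:
  ∫_{-π}^{π} sin(nx)^2 dx = π, ∫ cos(mx)^2 dx = π, and cross terms integrate to 0.
So ∫_{-π}^{π} f(x)^2 dx = 2^2 · π + 5^2 · π = (4 + 25)π.
Divide by 2π: (4 + 25)/2 = 29/2.
By Parseval, this equals Σ |c_n|^2.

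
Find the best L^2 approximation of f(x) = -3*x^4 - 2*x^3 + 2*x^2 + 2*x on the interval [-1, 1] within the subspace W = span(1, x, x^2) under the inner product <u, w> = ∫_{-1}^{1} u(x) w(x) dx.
g(x) = -4*x^2/7 + 4*x/5 + 9/35

The best approximation g ∈ W is the orthogonal projection of f onto W. Writing g = a_0 + a_1 x + a_2 x^2, the coefficients solve the normal equations G · a = b where
  G_{ij} = <φ_i, φ_j> and b_i = <f, φ_i>, with φ_0 = 1, φ_1 = x, φ_2 = x^2.
G =
  [2, 0, 2/3]
  [0, 2/3, 0]
  [2/3, 0, 2/5],
b = (2/15, 8/15, -2/35).
Solving gives a_0 = 9/35, a_1 = 4/5, a_2 = -4/7, so
  g(x) = -4*x^2/7 + 4*x/5 + 9/35.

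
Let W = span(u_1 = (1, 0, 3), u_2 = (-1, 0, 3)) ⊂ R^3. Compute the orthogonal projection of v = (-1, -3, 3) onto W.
proj_W(v) = (-1, 0, 3)

Set up U = [u_1 | ... | u_2] ∈ R^(3×2). The projector onto W = col(U) is P = U (U^T U)^(-1) U^T.
Compute U^T U =
  [10, 8]
  [8, 10],
and U^T v = (8, 10).
Solve U^T U · c = U^T v for the coefficients: c = (0, 1). The projection is proj_W(v) = U c.
Check: (v - proj_W(v)) · u_1 = 0  (should be 0).
Check: (v - proj_W(v)) · u_2 = 0  (should be 0).
Result: proj_W(v) = (-1, 0, 3).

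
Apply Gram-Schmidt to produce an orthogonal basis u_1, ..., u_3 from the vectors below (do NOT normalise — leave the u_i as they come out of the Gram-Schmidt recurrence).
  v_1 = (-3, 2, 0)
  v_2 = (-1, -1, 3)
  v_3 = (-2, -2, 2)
Orthogonal basis:
  u_1 = (-3, 2, 0)
  u_2 = (-10/13, -15/13, 3)
  u_3 = (-60/71, -90/71, -50/71)

Apply the Gram-Schmidt recurrence
  u_1 = v_1
  u_i = v_i − Σ_{j<i} ((v_i · u_j) / (u_j · u_j)) · u_j.

Step by step this gives:
  u_1 = (-3, 2, 0)
  u_2 = (-10/13, -15/13, 3)
  u_3 = (-60/71, -90/71, -50/71)

Orthogonality check:
  u_2 · u_1 = 0 (should be 0)
  u_3 · u_1 = 0 (should be 0)
  u_3 · u_2 = 0 (should be 0)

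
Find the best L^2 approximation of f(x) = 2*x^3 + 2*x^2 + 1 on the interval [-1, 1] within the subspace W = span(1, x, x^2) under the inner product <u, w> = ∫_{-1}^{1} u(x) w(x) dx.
g(x) = 2*x^2 + 6*x/5 + 1

The best approximation g ∈ W is the orthogonal projection of f onto W. Writing g = a_0 + a_1 x + a_2 x^2, the coefficients solve the normal equations G · a = b where
  G_{ij} = <φ_i, φ_j> and b_i = <f, φ_i>, with φ_0 = 1, φ_1 = x, φ_2 = x^2.
G =
  [2, 0, 2/3]
  [0, 2/3, 0]
  [2/3, 0, 2/5],
b = (10/3, 4/5, 22/15).
Solving gives a_0 = 1, a_1 = 6/5, a_2 = 2, so
  g(x) = 2*x^2 + 6*x/5 + 1.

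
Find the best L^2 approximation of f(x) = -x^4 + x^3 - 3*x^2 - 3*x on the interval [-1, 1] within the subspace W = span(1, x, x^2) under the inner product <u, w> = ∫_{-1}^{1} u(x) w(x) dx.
g(x) = -27*x^2/7 - 12*x/5 + 3/35

The best approximation g ∈ W is the orthogonal projection of f onto W. Writing g = a_0 + a_1 x + a_2 x^2, the coefficients solve the normal equations G · a = b where
  G_{ij} = <φ_i, φ_j> and b_i = <f, φ_i>, with φ_0 = 1, φ_1 = x, φ_2 = x^2.
G =
  [2, 0, 2/3]
  [0, 2/3, 0]
  [2/3, 0, 2/5],
b = (-12/5, -8/5, -52/35).
Solving gives a_0 = 3/35, a_1 = -12/5, a_2 = -27/7, so
  g(x) = -27*x^2/7 - 12*x/5 + 3/35.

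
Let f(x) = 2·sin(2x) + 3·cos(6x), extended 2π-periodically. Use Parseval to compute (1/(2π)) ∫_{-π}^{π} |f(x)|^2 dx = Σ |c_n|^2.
Σ |c_n|^2 = 13/2

Expand |f|^2 and use orthogonality of {sin(nx), cos(mx)} on [-π, π]:
  ∫_{-π}^{π} sin(nx)^2 dx = π, ∫ cos(mx)^2 dx = π, and cross terms integrate to 0.
So ∫_{-π}^{π} f(x)^2 dx = 2^2 · π + 3^2 · π = (4 + 9)π.
Divide by 2π: (4 + 9)/2 = 13/2.
By Parseval, this equals Σ |c_n|^2.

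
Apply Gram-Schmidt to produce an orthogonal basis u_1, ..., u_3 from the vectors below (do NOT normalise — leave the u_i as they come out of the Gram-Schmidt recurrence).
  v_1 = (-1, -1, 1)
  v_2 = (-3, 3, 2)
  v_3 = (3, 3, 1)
Orthogonal basis:
  u_1 = (-1, -1, 1)
  u_2 = (-7/3, 11/3, 4/3)
  u_3 = (60/31, 12/31, 72/31)

Apply the Gram-Schmidt recurrence
  u_1 = v_1
  u_i = v_i − Σ_{j<i} ((v_i · u_j) / (u_j · u_j)) · u_j.

Step by step this gives:
  u_1 = (-1, -1, 1)
  u_2 = (-7/3, 11/3, 4/3)
  u_3 = (60/31, 12/31, 72/31)

Orthogonality check:
  u_2 · u_1 = 0 (should be 0)
  u_3 · u_1 = 0 (should be 0)
  u_3 · u_2 = 0 (should be 0)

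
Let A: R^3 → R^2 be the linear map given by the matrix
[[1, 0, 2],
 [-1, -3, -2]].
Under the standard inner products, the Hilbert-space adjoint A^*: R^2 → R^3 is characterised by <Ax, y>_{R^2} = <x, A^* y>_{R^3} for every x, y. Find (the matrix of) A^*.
A^* = A^T =
[[1, -1],
 [0, -3],
 [2, -2]]

For real matrices with standard dot products, the defining identity <Ax, y> = <x, A^* y> gives (Ax)^T y = x^T (A^*) y, i.e. x^T A^T y = x^T (A^*) y. Since this holds for all x, y, we must have A^* = A^T. Therefore
A^* =
[[1, -1],
 [0, -3],
 [2, -2]].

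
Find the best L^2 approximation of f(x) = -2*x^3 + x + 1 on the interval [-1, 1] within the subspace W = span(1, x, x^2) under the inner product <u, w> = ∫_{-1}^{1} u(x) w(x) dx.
g(x) = 1 - x/5

The best approximation g ∈ W is the orthogonal projection of f onto W. Writing g = a_0 + a_1 x + a_2 x^2, the coefficients solve the normal equations G · a = b where
  G_{ij} = <φ_i, φ_j> and b_i = <f, φ_i>, with φ_0 = 1, φ_1 = x, φ_2 = x^2.
G =
  [2, 0, 2/3]
  [0, 2/3, 0]
  [2/3, 0, 2/5],
b = (2, -2/15, 2/3).
Solving gives a_0 = 1, a_1 = -1/5, a_2 = 0, so
  g(x) = 1 - x/5.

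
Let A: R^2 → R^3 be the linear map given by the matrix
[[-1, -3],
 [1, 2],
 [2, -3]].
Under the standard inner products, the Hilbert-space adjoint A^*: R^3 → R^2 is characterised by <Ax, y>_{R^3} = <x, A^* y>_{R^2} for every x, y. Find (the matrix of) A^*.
A^* = A^T =
[[-1, 1, 2],
 [-3, 2, -3]]

For real matrices with standard dot products, the defining identity <Ax, y> = <x, A^* y> gives (Ax)^T y = x^T (A^*) y, i.e. x^T A^T y = x^T (A^*) y. Since this holds for all x, y, we must have A^* = A^T. Therefore
A^* =
[[-1, 1, 2],
 [-3, 2, -3]].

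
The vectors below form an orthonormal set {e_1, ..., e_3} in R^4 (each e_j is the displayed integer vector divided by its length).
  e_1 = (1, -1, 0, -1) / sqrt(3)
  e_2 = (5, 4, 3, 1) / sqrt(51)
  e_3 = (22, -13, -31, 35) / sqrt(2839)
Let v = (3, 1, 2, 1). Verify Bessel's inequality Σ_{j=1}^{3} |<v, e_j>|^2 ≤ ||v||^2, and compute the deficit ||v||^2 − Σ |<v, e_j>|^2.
Σ |<v, e_j>|^2 = 2309/167; ||v||^2 = 15; deficit = 196/167

Write each e_j = u_j / sqrt(<u_j, u_j>) where u_j is the displayed integer vector. Then <v, e_j> = <v, u_j> / sqrt(<u_j, u_j>), so |<v, e_j>|^2 = <v, u_j>^2 / <u_j, u_j>.
Coefficients: <v, e_1> = 1/sqrt(3), <v, e_2> = 26/sqrt(51), <v, e_3> = 26/sqrt(2839).
Square and sum: Σ |<v, e_j>|^2 = 2309/167.
Compute ||v||^2 = v·v = 15.
Deficit = 15 − 2309/167 = 196/167 ≥ 0, confirming Bessel's inequality. (The deficit equals ||v − Σ <v,e_j> e_j||^2, the squared distance from v to span{e_j}.)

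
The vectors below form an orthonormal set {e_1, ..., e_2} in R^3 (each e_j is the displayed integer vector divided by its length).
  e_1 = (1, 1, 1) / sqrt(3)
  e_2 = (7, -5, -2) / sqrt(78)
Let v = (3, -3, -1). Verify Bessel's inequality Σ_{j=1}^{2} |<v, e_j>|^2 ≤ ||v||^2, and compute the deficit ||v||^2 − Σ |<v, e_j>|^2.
Σ |<v, e_j>|^2 = 245/13; ||v||^2 = 19; deficit = 2/13

Write each e_j = u_j / sqrt(<u_j, u_j>) where u_j is the displayed integer vector. Then <v, e_j> = <v, u_j> / sqrt(<u_j, u_j>), so |<v, e_j>|^2 = <v, u_j>^2 / <u_j, u_j>.
Coefficients: <v, e_1> = -1/sqrt(3), <v, e_2> = 38/sqrt(78).
Square and sum: Σ |<v, e_j>|^2 = 245/13.
Compute ||v||^2 = v·v = 19.
Deficit = 19 − 245/13 = 2/13 ≥ 0, confirming Bessel's inequality. (The deficit equals ||v − Σ <v,e_j> e_j||^2, the squared distance from v to span{e_j}.)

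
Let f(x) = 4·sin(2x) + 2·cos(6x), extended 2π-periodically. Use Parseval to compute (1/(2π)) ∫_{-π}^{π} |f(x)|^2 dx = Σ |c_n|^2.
Σ |c_n|^2 = 10

Expand |f|^2 and use orthogonality of {sin(nx), cos(mx)} on [-π, π]:
  ∫_{-π}^{π} sin(nx)^2 dx = π, ∫ cos(mx)^2 dx = π, and cross terms integrate to 0.
So ∫_{-π}^{π} f(x)^2 dx = 4^2 · π + 2^2 · π = (16 + 4)π.
Divide by 2π: (16 + 4)/2 = 10.
By Parseval, this equals Σ |c_n|^2.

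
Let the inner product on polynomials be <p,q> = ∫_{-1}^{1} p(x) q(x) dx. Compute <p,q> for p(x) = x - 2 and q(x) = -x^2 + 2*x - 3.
<p,q> = 44/3

Expand the product: p(x)·q(x) = -x^3 + 4*x^2 - 7*x + 6.
∫_{-1}^{1} of each monomial x^k gives [2/(k+1) if k even, 0 if k odd]. Integrating term-by-term (or equivalently evaluating the antiderivative F(x) = -x^4/4 + 4*x^3/3 - 7*x^2/2 + 6*x at the endpoints):
  F(1) − F(−1) = 43/12 − (-133/12) = 44/3.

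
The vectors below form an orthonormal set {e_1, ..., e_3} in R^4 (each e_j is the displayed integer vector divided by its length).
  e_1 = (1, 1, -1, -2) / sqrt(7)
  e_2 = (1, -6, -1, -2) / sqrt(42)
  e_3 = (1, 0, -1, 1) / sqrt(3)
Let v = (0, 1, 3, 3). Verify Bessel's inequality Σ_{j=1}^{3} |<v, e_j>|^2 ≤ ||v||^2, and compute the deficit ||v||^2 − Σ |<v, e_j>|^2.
Σ |<v, e_j>|^2 = 29/2; ||v||^2 = 19; deficit = 9/2

Write each e_j = u_j / sqrt(<u_j, u_j>) where u_j is the displayed integer vector. Then <v, e_j> = <v, u_j> / sqrt(<u_j, u_j>), so |<v, e_j>|^2 = <v, u_j>^2 / <u_j, u_j>.
Coefficients: <v, e_1> = -8/sqrt(7), <v, e_2> = -15/sqrt(42), <v, e_3> = 0/sqrt(3).
Square and sum: Σ |<v, e_j>|^2 = 29/2.
Compute ||v||^2 = v·v = 19.
Deficit = 19 − 29/2 = 9/2 ≥ 0, confirming Bessel's inequality. (The deficit equals ||v − Σ <v,e_j> e_j||^2, the squared distance from v to span{e_j}.)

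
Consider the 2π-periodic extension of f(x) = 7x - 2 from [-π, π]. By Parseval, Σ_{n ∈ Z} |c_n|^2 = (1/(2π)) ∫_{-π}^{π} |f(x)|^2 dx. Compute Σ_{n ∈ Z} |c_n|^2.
Σ |c_n|^2 = 49π^2/3 + 4

Expand and integrate term by term over [-π, π]:
  ∫ (7x)^2 dx = 49·(2π^3/3); ∫ 2·7·(-2)·x dx = 0 (odd integrand); ∫ (-2)^2 dx = 4·2π.
So (1/(2π)) ∫_{-π}^{π} (7x - 2)^2 dx = 49π^2/3 + 4 = 49π^2/3 + 4.
Parseval ⇒ Σ |c_n|^2 = 49π^2/3 + 4.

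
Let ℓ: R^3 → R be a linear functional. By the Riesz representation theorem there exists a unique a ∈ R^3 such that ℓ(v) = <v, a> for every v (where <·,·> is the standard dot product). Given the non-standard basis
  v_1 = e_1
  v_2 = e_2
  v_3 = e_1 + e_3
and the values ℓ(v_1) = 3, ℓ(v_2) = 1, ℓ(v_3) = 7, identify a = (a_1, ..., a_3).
a = (3, 1, 4)

Write a = (a_1, ..., a_3) in the standard basis. For each basis vector v_i, ℓ(v_i) = <v_i, a> is a linear equation in the a_j's. Collect the n equations into a matrix system V a = ℓ, where row i of V is v_i (expressed in the standard basis). Since V is invertible (lower-triangular with 1s on the diagonal, up to permutation), solve by back-substitution:
  V =
[[1, 0, 0],
 [0, 1, 0],
 [1, 0, 1]]
  V a = (3, 1, 7)
Solving gives a = (3, 1, 4).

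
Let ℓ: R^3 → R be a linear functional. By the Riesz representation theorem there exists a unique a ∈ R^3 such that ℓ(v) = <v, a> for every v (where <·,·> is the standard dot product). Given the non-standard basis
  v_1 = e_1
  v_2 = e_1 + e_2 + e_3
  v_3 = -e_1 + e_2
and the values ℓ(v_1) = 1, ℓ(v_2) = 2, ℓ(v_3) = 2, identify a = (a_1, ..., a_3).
a = (1, 3, -2)

Write a = (a_1, ..., a_3) in the standard basis. For each basis vector v_i, ℓ(v_i) = <v_i, a> is a linear equation in the a_j's. Collect the n equations into a matrix system V a = ℓ, where row i of V is v_i (expressed in the standard basis). Since V is invertible (lower-triangular with 1s on the diagonal, up to permutation), solve by back-substitution:
  V =
[[1, 0, 0],
 [1, 1, 1],
 [-1, 1, 0]]
  V a = (1, 2, 2)
Solving gives a = (1, 3, -2).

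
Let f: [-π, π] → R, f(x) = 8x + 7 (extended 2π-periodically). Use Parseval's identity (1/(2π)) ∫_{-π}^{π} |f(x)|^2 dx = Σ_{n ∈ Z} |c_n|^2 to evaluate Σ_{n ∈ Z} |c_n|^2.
Σ |c_n|^2 = 64π^2/3 + 49

Expand and integrate term by term over [-π, π]:
  ∫ (8x)^2 dx = 64·(2π^3/3); ∫ 2·8·(7)·x dx = 0 (odd integrand); ∫ 7^2 dx = 49·2π.
So (1/(2π)) ∫_{-π}^{π} (8x + 7)^2 dx = 64π^2/3 + 49 = 64π^2/3 + 49.
Parseval ⇒ Σ |c_n|^2 = 64π^2/3 + 49.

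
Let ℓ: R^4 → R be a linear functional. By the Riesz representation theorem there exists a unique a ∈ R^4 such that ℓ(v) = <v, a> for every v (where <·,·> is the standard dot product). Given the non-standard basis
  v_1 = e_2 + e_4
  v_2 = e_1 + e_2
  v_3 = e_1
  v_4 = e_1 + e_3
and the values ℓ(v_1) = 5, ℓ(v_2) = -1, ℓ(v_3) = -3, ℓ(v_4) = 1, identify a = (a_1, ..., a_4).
a = (-3, 2, 4, 3)

Write a = (a_1, ..., a_4) in the standard basis. For each basis vector v_i, ℓ(v_i) = <v_i, a> is a linear equation in the a_j's. Collect the n equations into a matrix system V a = ℓ, where row i of V is v_i (expressed in the standard basis). Since V is invertible (lower-triangular with 1s on the diagonal, up to permutation), solve by back-substitution:
  V =
[[0, 1, 0, 1],
 [1, 1, 0, 0],
 [1, 0, 0, 0],
 [1, 0, 1, 0]]
  V a = (5, -1, -3, 1)
Solving gives a = (-3, 2, 4, 3).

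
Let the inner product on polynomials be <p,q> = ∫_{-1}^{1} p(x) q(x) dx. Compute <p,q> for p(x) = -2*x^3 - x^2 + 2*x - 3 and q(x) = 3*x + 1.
<p,q> = -76/15

Expand the product: p(x)·q(x) = -6*x^4 - 5*x^3 + 5*x^2 - 7*x - 3.
∫_{-1}^{1} of each monomial x^k gives [2/(k+1) if k even, 0 if k odd]. Integrating term-by-term (or equivalently evaluating the antiderivative F(x) = -6*x^5/5 - 5*x^4/4 + 5*x^3/3 - 7*x^2/2 - 3*x at the endpoints):
  F(1) − F(−1) = -437/60 − (-133/60) = -76/15.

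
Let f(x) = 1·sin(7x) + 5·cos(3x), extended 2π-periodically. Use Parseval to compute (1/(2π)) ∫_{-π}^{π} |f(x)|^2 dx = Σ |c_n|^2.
Σ |c_n|^2 = 13

Expand |f|^2 and use orthogonality of {sin(nx), cos(mx)} on [-π, π]:
  ∫_{-π}^{π} sin(nx)^2 dx = π, ∫ cos(mx)^2 dx = π, and cross terms integrate to 0.
So ∫_{-π}^{π} f(x)^2 dx = 1^2 · π + 5^2 · π = (1 + 25)π.
Divide by 2π: (1 + 25)/2 = 13.
By Parseval, this equals Σ |c_n|^2.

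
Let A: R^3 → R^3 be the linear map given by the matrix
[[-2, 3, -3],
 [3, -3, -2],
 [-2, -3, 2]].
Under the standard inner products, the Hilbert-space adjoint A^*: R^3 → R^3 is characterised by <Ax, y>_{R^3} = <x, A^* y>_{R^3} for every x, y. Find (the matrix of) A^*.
A^* = A^T =
[[-2, 3, -2],
 [3, -3, -3],
 [-3, -2, 2]]

For real matrices with standard dot products, the defining identity <Ax, y> = <x, A^* y> gives (Ax)^T y = x^T (A^*) y, i.e. x^T A^T y = x^T (A^*) y. Since this holds for all x, y, we must have A^* = A^T. Therefore
A^* =
[[-2, 3, -2],
 [3, -3, -3],
 [-3, -2, 2]].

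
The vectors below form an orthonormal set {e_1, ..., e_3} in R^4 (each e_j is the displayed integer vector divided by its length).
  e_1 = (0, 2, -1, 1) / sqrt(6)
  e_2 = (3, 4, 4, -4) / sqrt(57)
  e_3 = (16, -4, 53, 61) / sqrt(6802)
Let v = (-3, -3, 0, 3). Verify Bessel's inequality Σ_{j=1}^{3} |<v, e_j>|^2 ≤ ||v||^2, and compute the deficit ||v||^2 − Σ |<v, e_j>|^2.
Σ |<v, e_j>|^2 = 4257/179; ||v||^2 = 27; deficit = 576/179

Write each e_j = u_j / sqrt(<u_j, u_j>) where u_j is the displayed integer vector. Then <v, e_j> = <v, u_j> / sqrt(<u_j, u_j>), so |<v, e_j>|^2 = <v, u_j>^2 / <u_j, u_j>.
Coefficients: <v, e_1> = -3/sqrt(6), <v, e_2> = -33/sqrt(57), <v, e_3> = 147/sqrt(6802).
Square and sum: Σ |<v, e_j>|^2 = 4257/179.
Compute ||v||^2 = v·v = 27.
Deficit = 27 − 4257/179 = 576/179 ≥ 0, confirming Bessel's inequality. (The deficit equals ||v − Σ <v,e_j> e_j||^2, the squared distance from v to span{e_j}.)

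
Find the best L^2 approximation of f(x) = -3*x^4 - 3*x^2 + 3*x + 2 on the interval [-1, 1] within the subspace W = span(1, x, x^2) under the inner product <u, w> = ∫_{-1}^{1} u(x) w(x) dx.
g(x) = -39*x^2/7 + 3*x + 79/35

The best approximation g ∈ W is the orthogonal projection of f onto W. Writing g = a_0 + a_1 x + a_2 x^2, the coefficients solve the normal equations G · a = b where
  G_{ij} = <φ_i, φ_j> and b_i = <f, φ_i>, with φ_0 = 1, φ_1 = x, φ_2 = x^2.
G =
  [2, 0, 2/3]
  [0, 2/3, 0]
  [2/3, 0, 2/5],
b = (4/5, 2, -76/105).
Solving gives a_0 = 79/35, a_1 = 3, a_2 = -39/7, so
  g(x) = -39*x^2/7 + 3*x + 79/35.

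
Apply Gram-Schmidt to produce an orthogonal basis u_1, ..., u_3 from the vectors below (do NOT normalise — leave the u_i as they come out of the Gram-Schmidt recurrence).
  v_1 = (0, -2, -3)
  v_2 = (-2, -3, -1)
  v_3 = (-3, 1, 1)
Orthogonal basis:
  u_1 = (0, -2, -3)
  u_2 = (-2, -21/13, 14/13)
  u_3 = (-161/101, 138/101, -92/101)

Apply the Gram-Schmidt recurrence
  u_1 = v_1
  u_i = v_i − Σ_{j<i} ((v_i · u_j) / (u_j · u_j)) · u_j.

Step by step this gives:
  u_1 = (0, -2, -3)
  u_2 = (-2, -21/13, 14/13)
  u_3 = (-161/101, 138/101, -92/101)

Orthogonality check:
  u_2 · u_1 = 0 (should be 0)
  u_3 · u_1 = 0 (should be 0)
  u_3 · u_2 = 0 (should be 0)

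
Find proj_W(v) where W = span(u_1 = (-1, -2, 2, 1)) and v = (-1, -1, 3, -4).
proj_W(v) = (-1/2, -1, 1, 1/2)

Set up U = [u_1 | ... | u_1] ∈ R^(4×1). The projector onto W = col(U) is P = U (U^T U)^(-1) U^T.
Compute U^T U =
  [10],
and U^T v = (5).
Solve U^T U · c = U^T v for the coefficients: c = (1/2). The projection is proj_W(v) = U c.
Check: (v - proj_W(v)) · u_1 = 0  (should be 0).
Result: proj_W(v) = (-1/2, -1, 1, 1/2).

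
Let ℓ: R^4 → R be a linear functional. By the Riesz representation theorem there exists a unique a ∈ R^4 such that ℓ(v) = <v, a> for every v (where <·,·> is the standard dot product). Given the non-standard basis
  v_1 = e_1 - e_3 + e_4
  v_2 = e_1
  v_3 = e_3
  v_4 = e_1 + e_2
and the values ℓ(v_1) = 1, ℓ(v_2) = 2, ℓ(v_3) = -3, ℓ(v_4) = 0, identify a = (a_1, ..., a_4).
a = (2, -2, -3, -4)

Write a = (a_1, ..., a_4) in the standard basis. For each basis vector v_i, ℓ(v_i) = <v_i, a> is a linear equation in the a_j's. Collect the n equations into a matrix system V a = ℓ, where row i of V is v_i (expressed in the standard basis). Since V is invertible (lower-triangular with 1s on the diagonal, up to permutation), solve by back-substitution:
  V =
[[1, 0, -1, 1],
 [1, 0, 0, 0],
 [0, 0, 1, 0],
 [1, 1, 0, 0]]
  V a = (1, 2, -3, 0)
Solving gives a = (2, -2, -3, -4).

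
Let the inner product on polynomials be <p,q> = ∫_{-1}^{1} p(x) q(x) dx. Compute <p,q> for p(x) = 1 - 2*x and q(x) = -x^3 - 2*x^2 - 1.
<p,q> = -38/15

Expand the product: p(x)·q(x) = 2*x^4 + 3*x^3 - 2*x^2 + 2*x - 1.
∫_{-1}^{1} of each monomial x^k gives [2/(k+1) if k even, 0 if k odd]. Integrating term-by-term (or equivalently evaluating the antiderivative F(x) = 2*x^5/5 + 3*x^4/4 - 2*x^3/3 + x^2 - x at the endpoints):
  F(1) − F(−1) = 29/60 − (181/60) = -38/15.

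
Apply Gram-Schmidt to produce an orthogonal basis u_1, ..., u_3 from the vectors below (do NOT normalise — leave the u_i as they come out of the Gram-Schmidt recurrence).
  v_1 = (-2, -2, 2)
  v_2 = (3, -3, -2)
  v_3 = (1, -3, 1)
Orthogonal basis:
  u_1 = (-2, -2, 2)
  u_2 = (7/3, -11/3, -4/3)
  u_3 = (20/31, 4/31, 24/31)

Apply the Gram-Schmidt recurrence
  u_1 = v_1
  u_i = v_i − Σ_{j<i} ((v_i · u_j) / (u_j · u_j)) · u_j.

Step by step this gives:
  u_1 = (-2, -2, 2)
  u_2 = (7/3, -11/3, -4/3)
  u_3 = (20/31, 4/31, 24/31)

Orthogonality check:
  u_2 · u_1 = 0 (should be 0)
  u_3 · u_1 = 0 (should be 0)
  u_3 · u_2 = 0 (should be 0)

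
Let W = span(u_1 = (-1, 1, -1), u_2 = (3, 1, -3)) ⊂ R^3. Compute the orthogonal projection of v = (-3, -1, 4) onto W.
proj_W(v) = (-22/7, -10/7, 26/7)

Set up U = [u_1 | ... | u_2] ∈ R^(3×2). The projector onto W = col(U) is P = U (U^T U)^(-1) U^T.
Compute U^T U =
  [3, 1]
  [1, 19],
and U^T v = (-2, -22).
Solve U^T U · c = U^T v for the coefficients: c = (-2/7, -8/7). The projection is proj_W(v) = U c.
Check: (v - proj_W(v)) · u_1 = 0  (should be 0).
Check: (v - proj_W(v)) · u_2 = 0  (should be 0).
Result: proj_W(v) = (-22/7, -10/7, 26/7).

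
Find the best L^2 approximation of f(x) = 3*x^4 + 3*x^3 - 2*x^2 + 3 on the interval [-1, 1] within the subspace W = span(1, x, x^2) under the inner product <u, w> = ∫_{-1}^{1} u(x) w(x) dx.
g(x) = 4*x^2/7 + 9*x/5 + 96/35

The best approximation g ∈ W is the orthogonal projection of f onto W. Writing g = a_0 + a_1 x + a_2 x^2, the coefficients solve the normal equations G · a = b where
  G_{ij} = <φ_i, φ_j> and b_i = <f, φ_i>, with φ_0 = 1, φ_1 = x, φ_2 = x^2.
G =
  [2, 0, 2/3]
  [0, 2/3, 0]
  [2/3, 0, 2/5],
b = (88/15, 6/5, 72/35).
Solving gives a_0 = 96/35, a_1 = 9/5, a_2 = 4/7, so
  g(x) = 4*x^2/7 + 9*x/5 + 96/35.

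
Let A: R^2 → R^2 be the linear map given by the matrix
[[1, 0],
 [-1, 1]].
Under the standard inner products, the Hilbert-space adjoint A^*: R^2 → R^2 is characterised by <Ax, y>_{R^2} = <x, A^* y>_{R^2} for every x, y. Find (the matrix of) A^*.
A^* = A^T =
[[1, -1],
 [0, 1]]

For real matrices with standard dot products, the defining identity <Ax, y> = <x, A^* y> gives (Ax)^T y = x^T (A^*) y, i.e. x^T A^T y = x^T (A^*) y. Since this holds for all x, y, we must have A^* = A^T. Therefore
A^* =
[[1, -1],
 [0, 1]].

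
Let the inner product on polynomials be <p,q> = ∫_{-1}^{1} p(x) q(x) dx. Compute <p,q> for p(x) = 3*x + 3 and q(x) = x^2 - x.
<p,q> = 0

Expand the product: p(x)·q(x) = 3*x^3 - 3*x.
∫_{-1}^{1} of each monomial x^k gives [2/(k+1) if k even, 0 if k odd]. Integrating term-by-term (or equivalently evaluating the antiderivative F(x) = 3*x^4/4 - 3*x^2/2 at the endpoints):
  F(1) − F(−1) = -3/4 − (-3/4) = 0.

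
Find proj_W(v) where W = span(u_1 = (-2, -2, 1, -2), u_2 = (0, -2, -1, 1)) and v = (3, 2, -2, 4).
proj_W(v) = (244/77, 152/77, -24/11, 290/77)

Set up U = [u_1 | ... | u_2] ∈ R^(4×2). The projector onto W = col(U) is P = U (U^T U)^(-1) U^T.
Compute U^T U =
  [13, 1]
  [1, 6],
and U^T v = (-20, 2).
Solve U^T U · c = U^T v for the coefficients: c = (-122/77, 46/77). The projection is proj_W(v) = U c.
Check: (v - proj_W(v)) · u_1 = 0  (should be 0).
Check: (v - proj_W(v)) · u_2 = 0  (should be 0).
Result: proj_W(v) = (244/77, 152/77, -24/11, 290/77).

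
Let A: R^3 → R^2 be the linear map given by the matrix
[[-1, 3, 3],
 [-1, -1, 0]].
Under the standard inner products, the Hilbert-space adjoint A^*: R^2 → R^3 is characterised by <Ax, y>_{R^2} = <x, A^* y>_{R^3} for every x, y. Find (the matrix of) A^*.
A^* = A^T =
[[-1, -1],
 [3, -1],
 [3, 0]]

For real matrices with standard dot products, the defining identity <Ax, y> = <x, A^* y> gives (Ax)^T y = x^T (A^*) y, i.e. x^T A^T y = x^T (A^*) y. Since this holds for all x, y, we must have A^* = A^T. Therefore
A^* =
[[-1, -1],
 [3, -1],
 [3, 0]].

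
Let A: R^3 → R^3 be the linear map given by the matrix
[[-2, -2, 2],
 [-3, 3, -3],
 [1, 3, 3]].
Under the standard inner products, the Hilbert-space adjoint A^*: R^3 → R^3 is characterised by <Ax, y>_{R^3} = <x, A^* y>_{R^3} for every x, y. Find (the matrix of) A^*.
A^* = A^T =
[[-2, -3, 1],
 [-2, 3, 3],
 [2, -3, 3]]

For real matrices with standard dot products, the defining identity <Ax, y> = <x, A^* y> gives (Ax)^T y = x^T (A^*) y, i.e. x^T A^T y = x^T (A^*) y. Since this holds for all x, y, we must have A^* = A^T. Therefore
A^* =
[[-2, -3, 1],
 [-2, 3, 3],
 [2, -3, 3]].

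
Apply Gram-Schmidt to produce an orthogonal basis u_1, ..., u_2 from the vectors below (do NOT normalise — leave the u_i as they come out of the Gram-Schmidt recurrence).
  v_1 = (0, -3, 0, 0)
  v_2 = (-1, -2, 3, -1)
Orthogonal basis:
  u_1 = (0, -3, 0, 0)
  u_2 = (-1, 0, 3, -1)

Apply the Gram-Schmidt recurrence
  u_1 = v_1
  u_i = v_i − Σ_{j<i} ((v_i · u_j) / (u_j · u_j)) · u_j.

Step by step this gives:
  u_1 = (0, -3, 0, 0)
  u_2 = (-1, 0, 3, -1)

Orthogonality check:
  u_2 · u_1 = 0 (should be 0)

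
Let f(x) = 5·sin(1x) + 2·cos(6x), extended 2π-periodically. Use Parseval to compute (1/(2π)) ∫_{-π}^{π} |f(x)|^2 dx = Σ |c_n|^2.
Σ |c_n|^2 = 29/2

Expand |f|^2 and use orthogonality of {sin(nx), cos(mx)} on [-π, π]:
  ∫_{-π}^{π} sin(nx)^2 dx = π, ∫ cos(mx)^2 dx = π, and cross terms integrate to 0.
So ∫_{-π}^{π} f(x)^2 dx = 5^2 · π + 2^2 · π = (25 + 4)π.
Divide by 2π: (25 + 4)/2 = 29/2.
By Parseval, this equals Σ |c_n|^2.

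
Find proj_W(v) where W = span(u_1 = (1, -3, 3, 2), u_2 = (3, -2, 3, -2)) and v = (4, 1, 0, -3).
proj_W(v) = (160/67, 31/67, 42/67, -264/67)

Set up U = [u_1 | ... | u_2] ∈ R^(4×2). The projector onto W = col(U) is P = U (U^T U)^(-1) U^T.
Compute U^T U =
  [23, 14]
  [14, 26],
and U^T v = (-5, 16).
Solve U^T U · c = U^T v for the coefficients: c = (-59/67, 73/67). The projection is proj_W(v) = U c.
Check: (v - proj_W(v)) · u_1 = 0  (should be 0).
Check: (v - proj_W(v)) · u_2 = 0  (should be 0).
Result: proj_W(v) = (160/67, 31/67, 42/67, -264/67).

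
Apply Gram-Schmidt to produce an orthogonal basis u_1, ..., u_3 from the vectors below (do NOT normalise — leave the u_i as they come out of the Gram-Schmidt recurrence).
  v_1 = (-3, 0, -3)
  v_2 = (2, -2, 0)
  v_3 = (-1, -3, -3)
Orthogonal basis:
  u_1 = (-3, 0, -3)
  u_2 = (1, -2, -1)
  u_3 = (-1/3, -1/3, 1/3)

Apply the Gram-Schmidt recurrence
  u_1 = v_1
  u_i = v_i − Σ_{j<i} ((v_i · u_j) / (u_j · u_j)) · u_j.

Step by step this gives:
  u_1 = (-3, 0, -3)
  u_2 = (1, -2, -1)
  u_3 = (-1/3, -1/3, 1/3)

Orthogonality check:
  u_2 · u_1 = 0 (should be 0)
  u_3 · u_1 = 0 (should be 0)
  u_3 · u_2 = 0 (should be 0)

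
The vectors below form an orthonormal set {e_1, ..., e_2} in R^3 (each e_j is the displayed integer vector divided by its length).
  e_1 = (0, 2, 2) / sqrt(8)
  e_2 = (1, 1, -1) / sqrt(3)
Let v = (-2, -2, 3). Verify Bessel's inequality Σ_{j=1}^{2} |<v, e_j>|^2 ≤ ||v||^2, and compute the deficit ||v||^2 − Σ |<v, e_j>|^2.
Σ |<v, e_j>|^2 = 101/6; ||v||^2 = 17; deficit = 1/6

Write each e_j = u_j / sqrt(<u_j, u_j>) where u_j is the displayed integer vector. Then <v, e_j> = <v, u_j> / sqrt(<u_j, u_j>), so |<v, e_j>|^2 = <v, u_j>^2 / <u_j, u_j>.
Coefficients: <v, e_1> = 2/sqrt(8), <v, e_2> = -7/sqrt(3).
Square and sum: Σ |<v, e_j>|^2 = 101/6.
Compute ||v||^2 = v·v = 17.
Deficit = 17 − 101/6 = 1/6 ≥ 0, confirming Bessel's inequality. (The deficit equals ||v − Σ <v,e_j> e_j||^2, the squared distance from v to span{e_j}.)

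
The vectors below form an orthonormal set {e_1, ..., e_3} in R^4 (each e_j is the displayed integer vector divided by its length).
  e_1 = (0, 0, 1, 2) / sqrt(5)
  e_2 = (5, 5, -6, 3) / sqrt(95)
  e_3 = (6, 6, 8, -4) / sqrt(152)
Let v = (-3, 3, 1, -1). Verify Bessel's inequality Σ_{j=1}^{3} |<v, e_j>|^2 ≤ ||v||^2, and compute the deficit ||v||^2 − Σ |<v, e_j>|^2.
Σ |<v, e_j>|^2 = 2; ||v||^2 = 20; deficit = 18

Write each e_j = u_j / sqrt(<u_j, u_j>) where u_j is the displayed integer vector. Then <v, e_j> = <v, u_j> / sqrt(<u_j, u_j>), so |<v, e_j>|^2 = <v, u_j>^2 / <u_j, u_j>.
Coefficients: <v, e_1> = -1/sqrt(5), <v, e_2> = -9/sqrt(95), <v, e_3> = 12/sqrt(152).
Square and sum: Σ |<v, e_j>|^2 = 2.
Compute ||v||^2 = v·v = 20.
Deficit = 20 − 2 = 18 ≥ 0, confirming Bessel's inequality. (The deficit equals ||v − Σ <v,e_j> e_j||^2, the squared distance from v to span{e_j}.)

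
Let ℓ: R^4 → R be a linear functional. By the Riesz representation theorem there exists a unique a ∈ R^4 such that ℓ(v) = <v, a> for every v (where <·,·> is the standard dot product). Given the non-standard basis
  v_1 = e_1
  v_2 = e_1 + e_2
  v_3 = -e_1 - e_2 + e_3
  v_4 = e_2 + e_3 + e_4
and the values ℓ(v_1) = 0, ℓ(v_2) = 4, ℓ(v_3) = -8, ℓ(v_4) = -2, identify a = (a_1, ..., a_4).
a = (0, 4, -4, -2)

Write a = (a_1, ..., a_4) in the standard basis. For each basis vector v_i, ℓ(v_i) = <v_i, a> is a linear equation in the a_j's. Collect the n equations into a matrix system V a = ℓ, where row i of V is v_i (expressed in the standard basis). Since V is invertible (lower-triangular with 1s on the diagonal, up to permutation), solve by back-substitution:
  V =
[[1, 0, 0, 0],
 [1, 1, 0, 0],
 [-1, -1, 1, 0],
 [0, 1, 1, 1]]
  V a = (0, 4, -8, -2)
Solving gives a = (0, 4, -4, -2).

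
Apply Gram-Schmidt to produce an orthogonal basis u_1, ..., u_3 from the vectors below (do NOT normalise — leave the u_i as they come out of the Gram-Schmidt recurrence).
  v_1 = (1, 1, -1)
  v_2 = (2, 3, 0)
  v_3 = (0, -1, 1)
Orthogonal basis:
  u_1 = (1, 1, -1)
  u_2 = (1/3, 4/3, 5/3)
  u_3 = (9/14, -3/7, 3/14)

Apply the Gram-Schmidt recurrence
  u_1 = v_1
  u_i = v_i − Σ_{j<i} ((v_i · u_j) / (u_j · u_j)) · u_j.

Step by step this gives:
  u_1 = (1, 1, -1)
  u_2 = (1/3, 4/3, 5/3)
  u_3 = (9/14, -3/7, 3/14)

Orthogonality check:
  u_2 · u_1 = 0 (should be 0)
  u_3 · u_1 = 0 (should be 0)
  u_3 · u_2 = 0 (should be 0)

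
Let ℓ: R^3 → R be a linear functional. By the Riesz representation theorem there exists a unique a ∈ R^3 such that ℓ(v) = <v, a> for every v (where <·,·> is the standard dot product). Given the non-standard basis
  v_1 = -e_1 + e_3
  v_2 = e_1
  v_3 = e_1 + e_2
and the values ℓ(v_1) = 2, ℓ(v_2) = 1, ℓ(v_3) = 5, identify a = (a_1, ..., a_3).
a = (1, 4, 3)

Write a = (a_1, ..., a_3) in the standard basis. For each basis vector v_i, ℓ(v_i) = <v_i, a> is a linear equation in the a_j's. Collect the n equations into a matrix system V a = ℓ, where row i of V is v_i (expressed in the standard basis). Since V is invertible (lower-triangular with 1s on the diagonal, up to permutation), solve by back-substitution:
  V =
[[-1, 0, 1],
 [1, 0, 0],
 [1, 1, 0]]
  V a = (2, 1, 5)
Solving gives a = (1, 4, 3).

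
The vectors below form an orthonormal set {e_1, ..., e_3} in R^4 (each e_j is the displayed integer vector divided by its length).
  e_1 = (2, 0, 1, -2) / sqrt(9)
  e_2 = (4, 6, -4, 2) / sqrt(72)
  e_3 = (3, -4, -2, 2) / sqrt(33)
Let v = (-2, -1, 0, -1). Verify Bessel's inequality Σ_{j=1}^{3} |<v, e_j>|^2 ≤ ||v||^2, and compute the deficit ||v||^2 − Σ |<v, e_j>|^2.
Σ |<v, e_j>|^2 = 148/33; ||v||^2 = 6; deficit = 50/33

Write each e_j = u_j / sqrt(<u_j, u_j>) where u_j is the displayed integer vector. Then <v, e_j> = <v, u_j> / sqrt(<u_j, u_j>), so |<v, e_j>|^2 = <v, u_j>^2 / <u_j, u_j>.
Coefficients: <v, e_1> = -2/sqrt(9), <v, e_2> = -16/sqrt(72), <v, e_3> = -4/sqrt(33).
Square and sum: Σ |<v, e_j>|^2 = 148/33.
Compute ||v||^2 = v·v = 6.
Deficit = 6 − 148/33 = 50/33 ≥ 0, confirming Bessel's inequality. (The deficit equals ||v − Σ <v,e_j> e_j||^2, the squared distance from v to span{e_j}.)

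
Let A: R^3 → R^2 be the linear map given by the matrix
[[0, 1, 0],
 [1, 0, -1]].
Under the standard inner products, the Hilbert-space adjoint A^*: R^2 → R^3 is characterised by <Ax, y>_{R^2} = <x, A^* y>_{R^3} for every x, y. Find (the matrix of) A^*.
A^* = A^T =
[[0, 1],
 [1, 0],
 [0, -1]]

For real matrices with standard dot products, the defining identity <Ax, y> = <x, A^* y> gives (Ax)^T y = x^T (A^*) y, i.e. x^T A^T y = x^T (A^*) y. Since this holds for all x, y, we must have A^* = A^T. Therefore
A^* =
[[0, 1],
 [1, 0],
 [0, -1]].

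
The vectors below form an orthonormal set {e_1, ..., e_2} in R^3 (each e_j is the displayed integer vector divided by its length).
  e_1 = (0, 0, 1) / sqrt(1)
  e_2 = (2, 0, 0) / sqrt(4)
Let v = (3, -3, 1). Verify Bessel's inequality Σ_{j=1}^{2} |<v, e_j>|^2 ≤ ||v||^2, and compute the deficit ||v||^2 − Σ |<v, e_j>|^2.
Σ |<v, e_j>|^2 = 10; ||v||^2 = 19; deficit = 9

Write each e_j = u_j / sqrt(<u_j, u_j>) where u_j is the displayed integer vector. Then <v, e_j> = <v, u_j> / sqrt(<u_j, u_j>), so |<v, e_j>|^2 = <v, u_j>^2 / <u_j, u_j>.
Coefficients: <v, e_1> = 1/sqrt(1), <v, e_2> = 6/sqrt(4).
Square and sum: Σ |<v, e_j>|^2 = 10.
Compute ||v||^2 = v·v = 19.
Deficit = 19 − 10 = 9 ≥ 0, confirming Bessel's inequality. (The deficit equals ||v − Σ <v,e_j> e_j||^2, the squared distance from v to span{e_j}.)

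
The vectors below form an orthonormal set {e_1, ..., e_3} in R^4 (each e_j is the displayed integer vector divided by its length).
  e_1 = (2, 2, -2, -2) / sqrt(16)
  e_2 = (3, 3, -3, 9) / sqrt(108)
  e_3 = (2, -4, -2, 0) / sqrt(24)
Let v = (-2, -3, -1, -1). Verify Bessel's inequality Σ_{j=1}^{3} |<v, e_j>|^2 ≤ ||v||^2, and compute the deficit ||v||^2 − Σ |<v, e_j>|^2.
Σ |<v, e_j>|^2 = 21/2; ||v||^2 = 15; deficit = 9/2

Write each e_j = u_j / sqrt(<u_j, u_j>) where u_j is the displayed integer vector. Then <v, e_j> = <v, u_j> / sqrt(<u_j, u_j>), so |<v, e_j>|^2 = <v, u_j>^2 / <u_j, u_j>.
Coefficients: <v, e_1> = -6/sqrt(16), <v, e_2> = -21/sqrt(108), <v, e_3> = 10/sqrt(24).
Square and sum: Σ |<v, e_j>|^2 = 21/2.
Compute ||v||^2 = v·v = 15.
Deficit = 15 − 21/2 = 9/2 ≥ 0, confirming Bessel's inequality. (The deficit equals ||v − Σ <v,e_j> e_j||^2, the squared distance from v to span{e_j}.)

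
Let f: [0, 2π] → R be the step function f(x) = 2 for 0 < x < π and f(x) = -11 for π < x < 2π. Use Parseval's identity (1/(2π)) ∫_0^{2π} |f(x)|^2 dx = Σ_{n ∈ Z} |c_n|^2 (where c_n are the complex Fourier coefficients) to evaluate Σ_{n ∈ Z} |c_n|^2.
Σ |c_n|^2 = 125/2

Parseval equates the L^2 energy of f (normalised by 1/(2π)) with the ℓ^2 sum of its Fourier coefficients: (1/(2π)) ∫_0^{2π} |f|^2 = Σ |c_n|^2.
Compute the left side: (1/(2π)) [∫_0^π 2^2 dx + ∫_π^{2π} (-11)^2 dx] = (1/(2π)) · (4π + 121π) = (4 + 121)/2 = 125/2.
So Σ_{n ∈ Z} |c_n|^2 = 125/2.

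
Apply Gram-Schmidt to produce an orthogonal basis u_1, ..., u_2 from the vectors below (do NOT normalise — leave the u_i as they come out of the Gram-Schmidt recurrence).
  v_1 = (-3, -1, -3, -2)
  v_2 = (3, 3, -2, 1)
Orthogonal basis:
  u_1 = (-3, -1, -3, -2)
  u_2 = (45/23, 61/23, -70/23, 7/23)

Apply the Gram-Schmidt recurrence
  u_1 = v_1
  u_i = v_i − Σ_{j<i} ((v_i · u_j) / (u_j · u_j)) · u_j.

Step by step this gives:
  u_1 = (-3, -1, -3, -2)
  u_2 = (45/23, 61/23, -70/23, 7/23)

Orthogonality check:
  u_2 · u_1 = 0 (should be 0)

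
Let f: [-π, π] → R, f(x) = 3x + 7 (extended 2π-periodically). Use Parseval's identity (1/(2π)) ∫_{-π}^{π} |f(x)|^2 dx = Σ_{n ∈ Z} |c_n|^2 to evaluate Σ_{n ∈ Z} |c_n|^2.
Σ |c_n|^2 = 3π^2 + 49

Expand and integrate term by term over [-π, π]:
  ∫ (3x)^2 dx = 9·(2π^3/3); ∫ 2·3·(7)·x dx = 0 (odd integrand); ∫ 7^2 dx = 49·2π.
So (1/(2π)) ∫_{-π}^{π} (3x + 7)^2 dx = 9π^2/3 + 49 = 3π^2 + 49.
Parseval ⇒ Σ |c_n|^2 = 3π^2 + 49.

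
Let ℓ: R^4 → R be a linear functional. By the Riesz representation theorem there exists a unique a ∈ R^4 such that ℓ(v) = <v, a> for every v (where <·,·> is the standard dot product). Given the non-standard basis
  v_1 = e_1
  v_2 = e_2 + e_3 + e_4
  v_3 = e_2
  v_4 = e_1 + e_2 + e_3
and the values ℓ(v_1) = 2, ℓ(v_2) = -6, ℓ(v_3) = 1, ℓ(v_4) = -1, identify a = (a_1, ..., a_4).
a = (2, 1, -4, -3)

Write a = (a_1, ..., a_4) in the standard basis. For each basis vector v_i, ℓ(v_i) = <v_i, a> is a linear equation in the a_j's. Collect the n equations into a matrix system V a = ℓ, where row i of V is v_i (expressed in the standard basis). Since V is invertible (lower-triangular with 1s on the diagonal, up to permutation), solve by back-substitution:
  V =
[[1, 0, 0, 0],
 [0, 1, 1, 1],
 [0, 1, 0, 0],
 [1, 1, 1, 0]]
  V a = (2, -6, 1, -1)
Solving gives a = (2, 1, -4, -3).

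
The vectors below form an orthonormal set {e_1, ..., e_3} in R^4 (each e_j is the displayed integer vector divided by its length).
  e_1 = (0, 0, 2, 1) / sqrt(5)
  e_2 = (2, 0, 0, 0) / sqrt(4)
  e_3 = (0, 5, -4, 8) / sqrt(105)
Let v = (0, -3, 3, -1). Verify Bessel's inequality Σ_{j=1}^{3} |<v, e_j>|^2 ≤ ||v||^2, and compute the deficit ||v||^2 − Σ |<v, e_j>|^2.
Σ |<v, e_j>|^2 = 50/3; ||v||^2 = 19; deficit = 7/3

Write each e_j = u_j / sqrt(<u_j, u_j>) where u_j is the displayed integer vector. Then <v, e_j> = <v, u_j> / sqrt(<u_j, u_j>), so |<v, e_j>|^2 = <v, u_j>^2 / <u_j, u_j>.
Coefficients: <v, e_1> = 5/sqrt(5), <v, e_2> = 0/sqrt(4), <v, e_3> = -35/sqrt(105).
Square and sum: Σ |<v, e_j>|^2 = 50/3.
Compute ||v||^2 = v·v = 19.
Deficit = 19 − 50/3 = 7/3 ≥ 0, confirming Bessel's inequality. (The deficit equals ||v − Σ <v,e_j> e_j||^2, the squared distance from v to span{e_j}.)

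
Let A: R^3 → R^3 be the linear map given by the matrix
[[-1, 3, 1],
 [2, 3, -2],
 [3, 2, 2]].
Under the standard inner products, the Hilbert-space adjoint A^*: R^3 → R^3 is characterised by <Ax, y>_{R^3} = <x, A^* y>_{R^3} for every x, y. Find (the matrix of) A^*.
A^* = A^T =
[[-1, 2, 3],
 [3, 3, 2],
 [1, -2, 2]]

For real matrices with standard dot products, the defining identity <Ax, y> = <x, A^* y> gives (Ax)^T y = x^T (A^*) y, i.e. x^T A^T y = x^T (A^*) y. Since this holds for all x, y, we must have A^* = A^T. Therefore
A^* =
[[-1, 2, 3],
 [3, 3, 2],
 [1, -2, 2]].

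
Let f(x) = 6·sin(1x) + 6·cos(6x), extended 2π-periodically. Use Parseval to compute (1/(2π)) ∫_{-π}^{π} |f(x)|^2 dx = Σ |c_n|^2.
Σ |c_n|^2 = 36

Expand |f|^2 and use orthogonality of {sin(nx), cos(mx)} on [-π, π]:
  ∫_{-π}^{π} sin(nx)^2 dx = π, ∫ cos(mx)^2 dx = π, and cross terms integrate to 0.
So ∫_{-π}^{π} f(x)^2 dx = 6^2 · π + 6^2 · π = (36 + 36)π.
Divide by 2π: (36 + 36)/2 = 36.
By Parseval, this equals Σ |c_n|^2.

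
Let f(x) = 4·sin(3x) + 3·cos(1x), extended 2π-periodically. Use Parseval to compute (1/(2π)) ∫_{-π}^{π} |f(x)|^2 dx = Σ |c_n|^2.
Σ |c_n|^2 = 25/2

Expand |f|^2 and use orthogonality of {sin(nx), cos(mx)} on [-π, π]:
  ∫_{-π}^{π} sin(nx)^2 dx = π, ∫ cos(mx)^2 dx = π, and cross terms integrate to 0.
So ∫_{-π}^{π} f(x)^2 dx = 4^2 · π + 3^2 · π = (16 + 9)π.
Divide by 2π: (16 + 9)/2 = 25/2.
By Parseval, this equals Σ |c_n|^2.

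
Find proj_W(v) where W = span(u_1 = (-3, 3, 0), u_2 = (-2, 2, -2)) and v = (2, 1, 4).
proj_W(v) = (1/2, -1/2, 4)

Set up U = [u_1 | ... | u_2] ∈ R^(3×2). The projector onto W = col(U) is P = U (U^T U)^(-1) U^T.
Compute U^T U =
  [18, 12]
  [12, 12],
and U^T v = (-3, -10).
Solve U^T U · c = U^T v for the coefficients: c = (7/6, -2). The projection is proj_W(v) = U c.
Check: (v - proj_W(v)) · u_1 = 0  (should be 0).
Check: (v - proj_W(v)) · u_2 = 0  (should be 0).
Result: proj_W(v) = (1/2, -1/2, 4).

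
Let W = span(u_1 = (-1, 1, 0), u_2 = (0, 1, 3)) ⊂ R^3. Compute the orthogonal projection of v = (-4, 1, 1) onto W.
proj_W(v) = (-46/19, 49/19, 9/19)

Set up U = [u_1 | ... | u_2] ∈ R^(3×2). The projector onto W = col(U) is P = U (U^T U)^(-1) U^T.
Compute U^T U =
  [2, 1]
  [1, 10],
and U^T v = (5, 4).
Solve U^T U · c = U^T v for the coefficients: c = (46/19, 3/19). The projection is proj_W(v) = U c.
Check: (v - proj_W(v)) · u_1 = 0  (should be 0).
Check: (v - proj_W(v)) · u_2 = 0  (should be 0).
Result: proj_W(v) = (-46/19, 49/19, 9/19).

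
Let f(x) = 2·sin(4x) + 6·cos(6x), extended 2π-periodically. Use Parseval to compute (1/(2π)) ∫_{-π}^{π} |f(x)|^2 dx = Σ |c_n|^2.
Σ |c_n|^2 = 20

Expand |f|^2 and use orthogonality of {sin(nx), cos(mx)} on [-π, π]:
  ∫_{-π}^{π} sin(nx)^2 dx = π, ∫ cos(mx)^2 dx = π, and cross terms integrate to 0.
So ∫_{-π}^{π} f(x)^2 dx = 2^2 · π + 6^2 · π = (4 + 36)π.
Divide by 2π: (4 + 36)/2 = 20.
By Parseval, this equals Σ |c_n|^2.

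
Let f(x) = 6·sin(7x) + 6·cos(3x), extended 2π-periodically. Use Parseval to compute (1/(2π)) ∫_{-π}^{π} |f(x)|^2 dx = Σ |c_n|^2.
Σ |c_n|^2 = 36

Expand |f|^2 and use orthogonality of {sin(nx), cos(mx)} on [-π, π]:
  ∫_{-π}^{π} sin(nx)^2 dx = π, ∫ cos(mx)^2 dx = π, and cross terms integrate to 0.
So ∫_{-π}^{π} f(x)^2 dx = 6^2 · π + 6^2 · π = (36 + 36)π.
Divide by 2π: (36 + 36)/2 = 36.
By Parseval, this equals Σ |c_n|^2.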